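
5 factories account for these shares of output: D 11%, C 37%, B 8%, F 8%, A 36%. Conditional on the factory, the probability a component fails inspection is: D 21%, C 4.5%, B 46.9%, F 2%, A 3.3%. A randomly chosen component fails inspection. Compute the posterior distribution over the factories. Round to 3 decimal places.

Unnormalized posteriors (prior × likelihood):
  D: 0.11 × 0.21 = 0.0231
  C: 0.37 × 0.045 = 0.01665
  B: 0.08 × 0.469 = 0.03752
  F: 0.08 × 0.02 = 0.0016
  A: 0.36 × 0.033 = 0.01188
Sum = 0.09075.
P(D | nonconforming) = 0.0231/0.09075 ≈ 0.255
P(C | nonconforming) = 0.01665/0.09075 ≈ 0.183
P(B | nonconforming) = 0.03752/0.09075 ≈ 0.413
P(F | nonconforming) = 0.0016/0.09075 ≈ 0.018
P(A | nonconforming) = 0.01188/0.09075 ≈ 0.131
(Check: 0.255+0.183+0.413+0.018+0.131 = 1.000.)

D 0.255, C 0.183, B 0.413, F 0.018, A 0.131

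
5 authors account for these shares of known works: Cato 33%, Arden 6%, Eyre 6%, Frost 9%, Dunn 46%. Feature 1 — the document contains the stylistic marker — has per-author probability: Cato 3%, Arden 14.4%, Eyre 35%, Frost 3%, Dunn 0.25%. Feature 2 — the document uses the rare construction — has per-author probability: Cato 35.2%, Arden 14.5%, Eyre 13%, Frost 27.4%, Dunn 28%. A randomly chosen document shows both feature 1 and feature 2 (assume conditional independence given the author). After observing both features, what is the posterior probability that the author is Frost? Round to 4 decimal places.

Unnormalized posteriors (prior × likelihood):
  Cato: 0.33 × 0.03 × 0.352 = 0.0034848
  Arden: 0.06 × 0.144 × 0.145 = 0.0012528
  Eyre: 0.06 × 0.35 × 0.13 = 0.00273
  Frost: 0.09 × 0.03 × 0.274 = 0.0007398
  Dunn: 0.46 × 0.0025 × 0.28 = 0.000322
Normalizing constant = 0.0085294.
P(Frost | evidence) = 0.0007398 / 0.0085294 ≈ 0.0867.

0.0867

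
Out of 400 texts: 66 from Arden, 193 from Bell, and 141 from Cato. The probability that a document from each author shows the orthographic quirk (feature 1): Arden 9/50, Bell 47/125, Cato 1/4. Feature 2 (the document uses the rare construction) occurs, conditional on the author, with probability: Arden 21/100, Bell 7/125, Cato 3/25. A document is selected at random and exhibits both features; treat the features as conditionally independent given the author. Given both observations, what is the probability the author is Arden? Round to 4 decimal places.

Unnormalized posteriors (prior × likelihood):
  Arden: 0.165 × 0.18 × 0.21 = 0.006237
  Bell: 0.4825 × 0.376 × 0.056 = 0.01015952
  Cato: 0.3525 × 0.25 × 0.12 = 0.010575
Sum = 0.02697152.
P(Arden | evidence) = 0.006237 / 0.02697152 ≈ 0.2312.

0.2312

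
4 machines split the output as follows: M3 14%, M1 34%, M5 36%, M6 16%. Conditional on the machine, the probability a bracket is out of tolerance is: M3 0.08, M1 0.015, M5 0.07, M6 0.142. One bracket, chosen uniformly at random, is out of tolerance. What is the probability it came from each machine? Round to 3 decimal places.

M3 0.174, M1 0.079, M5 0.392, M6 0.354

Prior × likelihood for each hypothesis:
  M3: 0.14 × 0.08 = 0.0112
  M1: 0.34 × 0.015 = 0.0051
  M5: 0.36 × 0.07 = 0.0252
  M6: 0.16 × 0.142 = 0.02272
Sum = 0.06422.
P(M3 | oversize) = 0.0112/0.06422 ≈ 0.174
P(M1 | oversize) = 0.0051/0.06422 ≈ 0.079
P(M5 | oversize) = 0.0252/0.06422 ≈ 0.392
P(M6 | oversize) = 0.02272/0.06422 ≈ 0.354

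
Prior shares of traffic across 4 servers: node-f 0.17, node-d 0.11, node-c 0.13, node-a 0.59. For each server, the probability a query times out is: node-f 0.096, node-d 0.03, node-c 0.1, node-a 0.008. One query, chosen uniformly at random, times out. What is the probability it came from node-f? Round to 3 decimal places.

Compute prior × likelihood for every hypothesis:
  node-f: 0.17 × 0.096 = 0.01632
  node-d: 0.11 × 0.03 = 0.0033
  node-c: 0.13 × 0.1 = 0.013
  node-a: 0.59 × 0.008 = 0.00472
Total = 0.03734.
P(node-f | evidence) = 0.01632 / 0.03734 ≈ 0.437.

0.437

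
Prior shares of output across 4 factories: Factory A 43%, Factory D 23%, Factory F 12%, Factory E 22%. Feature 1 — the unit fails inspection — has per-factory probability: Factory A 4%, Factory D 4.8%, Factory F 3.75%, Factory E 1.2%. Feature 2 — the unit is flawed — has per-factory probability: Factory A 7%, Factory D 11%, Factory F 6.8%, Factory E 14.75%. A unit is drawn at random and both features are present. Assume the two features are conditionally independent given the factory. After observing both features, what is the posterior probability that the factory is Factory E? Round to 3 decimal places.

By Bayes' rule, posterior ∝ prior × likelihood:
  Factory A: 0.43 × 0.04 × 0.07 = 0.001204
  Factory D: 0.23 × 0.048 × 0.11 = 0.0012144
  Factory F: 0.12 × 0.0375 × 0.068 = 0.000306
  Factory E: 0.22 × 0.012 × 0.1475 = 0.0003894
Total = 0.0031138.
P(Factory E | evidence) = 0.0003894 / 0.0031138 ≈ 0.125.

0.125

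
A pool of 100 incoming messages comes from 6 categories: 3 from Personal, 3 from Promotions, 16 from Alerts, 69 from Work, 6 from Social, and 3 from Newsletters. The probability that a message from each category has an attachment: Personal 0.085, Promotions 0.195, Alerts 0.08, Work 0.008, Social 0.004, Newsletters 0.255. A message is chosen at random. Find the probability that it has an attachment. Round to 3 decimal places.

Unnormalized posteriors (prior × likelihood):
  Personal: 0.03 × 0.085 = 0.00255
  Promotions: 0.03 × 0.195 = 0.00585
  Alerts: 0.16 × 0.08 = 0.0128
  Work: 0.69 × 0.008 = 0.00552
  Social: 0.06 × 0.004 = 0.00024
  Newsletters: 0.03 × 0.255 = 0.00765
P(attachment) = 0.00255 + 0.00585 + 0.0128 + 0.00552 + 0.00024 + 0.00765 = 0.03461 → 0.035.

0.035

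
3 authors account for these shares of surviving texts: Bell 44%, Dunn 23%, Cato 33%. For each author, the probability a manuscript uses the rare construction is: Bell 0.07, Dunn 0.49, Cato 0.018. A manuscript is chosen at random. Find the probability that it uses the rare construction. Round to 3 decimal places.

0.149

Prior × likelihood for each hypothesis:
  Bell: 0.44 × 0.07 = 0.0308
  Dunn: 0.23 × 0.49 = 0.1127
  Cato: 0.33 × 0.018 = 0.00594
P(rare-form) = 0.0308 + 0.1127 + 0.00594 = 0.14944 → 0.149.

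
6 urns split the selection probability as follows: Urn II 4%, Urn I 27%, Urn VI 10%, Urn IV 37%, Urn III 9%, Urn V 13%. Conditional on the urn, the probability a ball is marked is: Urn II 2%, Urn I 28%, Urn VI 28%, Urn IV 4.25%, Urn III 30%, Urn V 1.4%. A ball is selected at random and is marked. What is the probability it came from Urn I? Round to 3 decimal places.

0.508

Prior × likelihood for each hypothesis:
  Urn II: 0.04 × 0.02 = 0.0008
  Urn I: 0.27 × 0.28 = 0.0756
  Urn VI: 0.1 × 0.28 = 0.028
  Urn IV: 0.37 × 0.0425 = 0.015725
  Urn III: 0.09 × 0.3 = 0.027
  Urn V: 0.13 × 0.014 = 0.00182
Normalizing constant = 0.148945.
P(Urn I | evidence) = 0.0756 / 0.148945 ≈ 0.508.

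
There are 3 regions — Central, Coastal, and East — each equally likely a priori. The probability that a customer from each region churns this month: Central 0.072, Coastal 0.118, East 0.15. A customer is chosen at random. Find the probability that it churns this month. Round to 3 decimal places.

0.113

With a uniform prior (1/3 each), posterior ∝ likelihood:
  Central: 0.072
  Coastal: 0.118
  East: 0.15
P(churn) = (1/3) × (0.072 + 0.118 + 0.15) = 0.34/3 ≈ 0.113.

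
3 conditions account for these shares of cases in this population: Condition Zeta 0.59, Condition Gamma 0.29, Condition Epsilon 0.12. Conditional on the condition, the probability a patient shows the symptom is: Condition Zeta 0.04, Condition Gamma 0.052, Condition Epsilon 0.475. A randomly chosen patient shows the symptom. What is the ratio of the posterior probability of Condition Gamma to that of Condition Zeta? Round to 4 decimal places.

0.6390

Prior × likelihood for each hypothesis:
  Condition Zeta: 0.59 × 0.04 = 0.0236
  Condition Gamma: 0.29 × 0.052 = 0.01508
  Condition Epsilon: 0.12 × 0.475 = 0.057
Sum = 0.09568.
The ratio is 0.01508 / 0.0236 (the normalizer cancels) = 0.6390.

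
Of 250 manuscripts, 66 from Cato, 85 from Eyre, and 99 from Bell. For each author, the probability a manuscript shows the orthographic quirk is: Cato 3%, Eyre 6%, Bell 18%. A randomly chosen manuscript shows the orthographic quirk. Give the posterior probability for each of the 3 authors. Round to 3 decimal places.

By Bayes' rule, posterior ∝ prior × likelihood:
  Cato: 0.264 × 0.03 = 0.00792
  Eyre: 0.34 × 0.06 = 0.0204
  Bell: 0.396 × 0.18 = 0.07128
Sum = 0.0996.
P(Cato | quirk) = 0.00792/0.0996 ≈ 0.080
P(Eyre | quirk) = 0.0204/0.0996 ≈ 0.205
P(Bell | quirk) = 0.07128/0.0996 ≈ 0.716
(Check: 0.080+0.205+0.716 = 1.001.)

Cato 0.080, Eyre 0.205, Bell 0.716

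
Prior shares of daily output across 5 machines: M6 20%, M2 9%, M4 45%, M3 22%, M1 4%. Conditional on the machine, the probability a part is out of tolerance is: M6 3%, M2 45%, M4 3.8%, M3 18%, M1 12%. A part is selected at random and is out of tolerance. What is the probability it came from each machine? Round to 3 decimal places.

M6 0.056, M2 0.375, M4 0.158, M3 0.367, M1 0.044

Unnormalized posteriors (prior × likelihood):
  M6: 0.2 × 0.03 = 0.006
  M2: 0.09 × 0.45 = 0.0405
  M4: 0.45 × 0.038 = 0.0171
  M3: 0.22 × 0.18 = 0.0396
  M1: 0.04 × 0.12 = 0.0048
Normalizing constant = 0.108.
P(M6 | oversize) = 0.006/0.108 ≈ 0.056
P(M2 | oversize) = 0.0405/0.108 ≈ 0.375
P(M4 | oversize) = 0.0171/0.108 ≈ 0.158
P(M3 | oversize) = 0.0396/0.108 ≈ 0.367
P(M1 | oversize) = 0.0048/0.108 ≈ 0.044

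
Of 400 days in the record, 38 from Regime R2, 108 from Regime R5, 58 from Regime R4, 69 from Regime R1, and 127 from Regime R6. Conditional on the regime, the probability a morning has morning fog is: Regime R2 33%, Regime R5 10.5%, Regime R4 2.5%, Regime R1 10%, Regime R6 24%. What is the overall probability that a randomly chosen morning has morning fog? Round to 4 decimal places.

Prior × likelihood for each hypothesis:
  Regime R2: 0.095 × 0.33 = 0.03135
  Regime R5: 0.27 × 0.105 = 0.02835
  Regime R4: 0.145 × 0.025 = 0.003625
  Regime R1: 0.1725 × 0.1 = 0.01725
  Regime R6: 0.3175 × 0.24 = 0.0762
P(fog) = 0.03135 + 0.02835 + 0.003625 + 0.01725 + 0.0762 = 0.156775 → 0.1568.

0.1568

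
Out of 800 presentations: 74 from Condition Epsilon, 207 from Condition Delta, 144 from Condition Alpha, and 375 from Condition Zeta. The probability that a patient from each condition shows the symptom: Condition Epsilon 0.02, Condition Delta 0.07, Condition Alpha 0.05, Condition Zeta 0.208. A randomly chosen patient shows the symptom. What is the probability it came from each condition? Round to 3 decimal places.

Condition Epsilon 0.015, Condition Delta 0.143, Condition Alpha 0.071, Condition Zeta 0.771

By Bayes' rule, posterior ∝ prior × likelihood:
  Condition Epsilon: 0.0925 × 0.02 = 0.00185
  Condition Delta: 0.25875 × 0.07 = 0.0181125
  Condition Alpha: 0.18 × 0.05 = 0.009
  Condition Zeta: 0.46875 × 0.208 = 0.0975
Normalizing constant = 0.1264625.
P(Condition Epsilon | symptomatic) = 0.00185/0.1264625 ≈ 0.015
P(Condition Delta | symptomatic) = 0.0181125/0.1264625 ≈ 0.143
P(Condition Alpha | symptomatic) = 0.009/0.1264625 ≈ 0.071
P(Condition Zeta | symptomatic) = 0.0975/0.1264625 ≈ 0.771
(Check: 0.015+0.143+0.071+0.771 = 1.000.)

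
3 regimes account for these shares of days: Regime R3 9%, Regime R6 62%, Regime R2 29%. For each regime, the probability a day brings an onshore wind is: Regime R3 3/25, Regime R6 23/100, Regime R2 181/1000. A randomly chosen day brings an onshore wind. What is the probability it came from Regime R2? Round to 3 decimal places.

Unnormalized posteriors (prior × likelihood):
  Regime R3: 0.09 × 0.12 = 0.0108
  Regime R6: 0.62 × 0.23 = 0.1426
  Regime R2: 0.29 × 0.181 = 0.05249
Normalizing constant = 0.20589.
P(Regime R2 | evidence) = 0.05249 / 0.20589 ≈ 0.255.

0.255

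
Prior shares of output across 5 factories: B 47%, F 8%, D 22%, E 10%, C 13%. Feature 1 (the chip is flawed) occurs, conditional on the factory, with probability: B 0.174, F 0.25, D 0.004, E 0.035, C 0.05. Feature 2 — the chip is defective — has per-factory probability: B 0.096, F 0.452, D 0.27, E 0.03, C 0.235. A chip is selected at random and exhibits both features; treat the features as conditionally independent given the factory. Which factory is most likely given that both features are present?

By Bayes' rule, posterior ∝ prior × likelihood:
  B: 0.47 × 0.174 × 0.096 = 0.00785088
  F: 0.08 × 0.25 × 0.452 = 0.00904
  D: 0.22 × 0.004 × 0.27 = 0.0002376
  E: 0.1 × 0.035 × 0.03 = 0.000105
  C: 0.13 × 0.05 × 0.235 = 0.0015275
Total = 0.01876098.
Largest term belongs to F, so F is most probable.

F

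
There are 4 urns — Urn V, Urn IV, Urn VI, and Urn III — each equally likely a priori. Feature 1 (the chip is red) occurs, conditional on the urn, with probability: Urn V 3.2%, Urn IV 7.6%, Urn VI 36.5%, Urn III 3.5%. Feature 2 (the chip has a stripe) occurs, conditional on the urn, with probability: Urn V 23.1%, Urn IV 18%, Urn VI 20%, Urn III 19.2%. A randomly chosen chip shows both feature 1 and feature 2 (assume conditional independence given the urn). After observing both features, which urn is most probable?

Urn VI

Since the prior is uniform, the posterior is proportional to the likelihood:
  Urn V: 0.032 × 0.231 = 0.007392
  Urn IV: 0.076 × 0.18 = 0.01368
  Urn VI: 0.365 × 0.2 = 0.073
  Urn III: 0.035 × 0.192 = 0.00672
Total = 0.100792.
Largest term belongs to Urn VI, so Urn VI is most probable.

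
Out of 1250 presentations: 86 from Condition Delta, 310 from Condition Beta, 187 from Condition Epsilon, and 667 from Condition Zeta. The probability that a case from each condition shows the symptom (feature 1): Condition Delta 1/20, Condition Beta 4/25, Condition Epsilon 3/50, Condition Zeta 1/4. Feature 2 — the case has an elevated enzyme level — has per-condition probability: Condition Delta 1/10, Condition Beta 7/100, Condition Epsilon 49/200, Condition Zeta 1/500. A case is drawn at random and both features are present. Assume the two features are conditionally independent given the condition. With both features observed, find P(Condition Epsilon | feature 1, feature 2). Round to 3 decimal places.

0.394

By Bayes' rule, posterior ∝ prior × likelihood:
  Condition Delta: 0.0688 × 0.05 × 0.1 = 0.000344
  Condition Beta: 0.248 × 0.16 × 0.07 = 0.0027776
  Condition Epsilon: 0.1496 × 0.06 × 0.245 = 0.00219912
  Condition Zeta: 0.5336 × 0.25 × 0.002 = 0.0002668
Total = 0.00558752.
P(Condition Epsilon | evidence) = 0.00219912 / 0.00558752 ≈ 0.394.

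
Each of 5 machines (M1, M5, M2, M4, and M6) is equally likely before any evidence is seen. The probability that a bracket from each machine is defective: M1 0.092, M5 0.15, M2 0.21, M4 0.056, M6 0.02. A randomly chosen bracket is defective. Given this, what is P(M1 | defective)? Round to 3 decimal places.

Since the prior is uniform, the posterior is proportional to the likelihood:
  M1: 0.092
  M5: 0.15
  M2: 0.21
  M4: 0.056
  M6: 0.02
Sum = 0.528.
P(M1 | evidence) = 0.092 / 0.528 ≈ 0.174.

0.174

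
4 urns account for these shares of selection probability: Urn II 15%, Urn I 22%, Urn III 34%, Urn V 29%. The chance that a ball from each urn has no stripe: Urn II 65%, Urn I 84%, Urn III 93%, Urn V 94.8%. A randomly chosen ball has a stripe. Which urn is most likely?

Taking complements, P(striped | each) = Urn II 0.35, Urn I 0.16, Urn III 0.07, Urn V 0.052.
Prior × likelihood for each hypothesis:
  Urn II: 0.15 × 0.35 = 0.0525
  Urn I: 0.22 × 0.16 = 0.0352
  Urn III: 0.34 × 0.07 = 0.0238
  Urn V: 0.29 × 0.052 = 0.01508
Total = 0.12658.
Largest term belongs to Urn II, so Urn II is most probable.

Urn II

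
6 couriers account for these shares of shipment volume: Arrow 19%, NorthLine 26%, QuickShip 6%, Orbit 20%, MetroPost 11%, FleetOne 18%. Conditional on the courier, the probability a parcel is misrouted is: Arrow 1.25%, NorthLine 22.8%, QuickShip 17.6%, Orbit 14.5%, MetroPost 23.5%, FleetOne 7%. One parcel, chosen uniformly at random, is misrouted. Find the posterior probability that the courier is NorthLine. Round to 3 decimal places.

By Bayes' rule, posterior ∝ prior × likelihood:
  Arrow: 0.19 × 0.0125 = 0.002375
  NorthLine: 0.26 × 0.228 = 0.05928
  QuickShip: 0.06 × 0.176 = 0.01056
  Orbit: 0.2 × 0.145 = 0.029
  MetroPost: 0.11 × 0.235 = 0.02585
  FleetOne: 0.18 × 0.07 = 0.0126
Total = 0.139665.
P(NorthLine | evidence) = 0.05928 / 0.139665 ≈ 0.424.

0.424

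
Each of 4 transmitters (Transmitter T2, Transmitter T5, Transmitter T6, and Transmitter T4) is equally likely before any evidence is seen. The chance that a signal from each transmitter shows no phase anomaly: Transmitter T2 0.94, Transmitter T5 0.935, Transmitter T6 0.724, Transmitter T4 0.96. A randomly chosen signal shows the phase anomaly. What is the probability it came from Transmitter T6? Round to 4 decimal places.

Taking complements, P(anomaly | each) = Transmitter T2 0.06, Transmitter T5 0.065, Transmitter T6 0.276, Transmitter T4 0.04.
With a uniform prior (1/4 each), posterior ∝ likelihood:
  Transmitter T2: 0.06
  Transmitter T5: 0.065
  Transmitter T6: 0.276
  Transmitter T4: 0.04
Sum = 0.441.
P(Transmitter T6 | evidence) = 0.276 / 0.441 ≈ 0.6259.

0.6259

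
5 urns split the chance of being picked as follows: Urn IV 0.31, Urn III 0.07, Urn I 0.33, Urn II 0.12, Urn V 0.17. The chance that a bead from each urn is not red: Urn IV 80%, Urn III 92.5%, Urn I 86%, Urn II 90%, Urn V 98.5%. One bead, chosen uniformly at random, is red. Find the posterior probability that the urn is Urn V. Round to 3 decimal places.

0.020

Taking complements, P(red | each) = Urn IV 0.2, Urn III 0.075, Urn I 0.14, Urn II 0.1, Urn V 0.015.
By Bayes' rule, posterior ∝ prior × likelihood:
  Urn IV: 0.31 × 0.2 = 0.062
  Urn III: 0.07 × 0.075 = 0.00525
  Urn I: 0.33 × 0.14 = 0.0462
  Urn II: 0.12 × 0.1 = 0.012
  Urn V: 0.17 × 0.015 = 0.00255
Sum = 0.128.
P(Urn V | evidence) = 0.00255 / 0.128 ≈ 0.020.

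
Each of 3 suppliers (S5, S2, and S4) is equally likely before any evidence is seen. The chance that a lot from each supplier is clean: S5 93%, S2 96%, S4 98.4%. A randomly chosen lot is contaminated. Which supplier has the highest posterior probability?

Taking complements, P(contaminated | each) = S5 0.07, S2 0.04, S4 0.016.
Since the prior is uniform, the posterior is proportional to the likelihood:
  S5: 0.07
  S2: 0.04
  S4: 0.016
Total = 0.126.
Largest term belongs to S5, so S5 is most probable.

S5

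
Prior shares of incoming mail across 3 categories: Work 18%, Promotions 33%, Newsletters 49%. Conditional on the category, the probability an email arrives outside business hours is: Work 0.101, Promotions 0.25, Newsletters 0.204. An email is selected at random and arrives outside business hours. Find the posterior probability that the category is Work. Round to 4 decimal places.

0.0906

Compute prior × likelihood for every hypothesis:
  Work: 0.18 × 0.101 = 0.01818
  Promotions: 0.33 × 0.25 = 0.0825
  Newsletters: 0.49 × 0.204 = 0.09996
Sum = 0.20064.
P(Work | evidence) = 0.01818 / 0.20064 ≈ 0.0906.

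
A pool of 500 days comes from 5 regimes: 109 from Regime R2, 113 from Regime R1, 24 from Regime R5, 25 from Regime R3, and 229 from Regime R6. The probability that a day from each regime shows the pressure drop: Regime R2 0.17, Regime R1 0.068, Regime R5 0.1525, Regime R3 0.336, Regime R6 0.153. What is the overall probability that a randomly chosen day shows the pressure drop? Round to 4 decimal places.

Compute prior × likelihood for every hypothesis:
  Regime R2: 0.218 × 0.17 = 0.03706
  Regime R1: 0.226 × 0.068 = 0.015368
  Regime R5: 0.048 × 0.1525 = 0.00732
  Regime R3: 0.05 × 0.336 = 0.0168
  Regime R6: 0.458 × 0.153 = 0.070074
P(drop) = 0.03706 + 0.015368 + 0.00732 + 0.0168 + 0.070074 = 0.146622 → 0.1466.

0.1466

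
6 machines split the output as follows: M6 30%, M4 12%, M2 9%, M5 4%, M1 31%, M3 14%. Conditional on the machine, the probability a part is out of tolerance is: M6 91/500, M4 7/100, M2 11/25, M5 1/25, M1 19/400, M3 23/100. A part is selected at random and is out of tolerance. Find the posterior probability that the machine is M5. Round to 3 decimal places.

0.011

Unnormalized posteriors (prior × likelihood):
  M6: 0.3 × 0.182 = 0.0546
  M4: 0.12 × 0.07 = 0.0084
  M2: 0.09 × 0.44 = 0.0396
  M5: 0.04 × 0.04 = 0.0016
  M1: 0.31 × 0.0475 = 0.014725
  M3: 0.14 × 0.23 = 0.0322
Total = 0.151125.
P(M5 | evidence) = 0.0016 / 0.151125 ≈ 0.011.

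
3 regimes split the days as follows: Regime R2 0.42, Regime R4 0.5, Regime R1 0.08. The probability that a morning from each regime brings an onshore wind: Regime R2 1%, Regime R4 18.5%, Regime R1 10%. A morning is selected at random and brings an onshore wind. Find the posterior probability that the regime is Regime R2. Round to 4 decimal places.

0.0401

Compute prior × likelihood for every hypothesis:
  Regime R2: 0.42 × 0.01 = 0.0042
  Regime R4: 0.5 × 0.185 = 0.0925
  Regime R1: 0.08 × 0.1 = 0.008
Total = 0.1047.
P(Regime R2 | evidence) = 0.0042 / 0.1047 ≈ 0.0401.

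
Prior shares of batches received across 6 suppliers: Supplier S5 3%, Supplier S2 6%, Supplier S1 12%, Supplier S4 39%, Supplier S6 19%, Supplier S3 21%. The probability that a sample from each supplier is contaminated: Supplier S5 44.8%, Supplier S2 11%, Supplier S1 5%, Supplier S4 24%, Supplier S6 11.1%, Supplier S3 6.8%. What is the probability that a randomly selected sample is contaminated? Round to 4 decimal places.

Prior × likelihood for each hypothesis:
  Supplier S5: 0.03 × 0.448 = 0.01344
  Supplier S2: 0.06 × 0.11 = 0.0066
  Supplier S1: 0.12 × 0.05 = 0.006
  Supplier S4: 0.39 × 0.24 = 0.0936
  Supplier S6: 0.19 × 0.111 = 0.02109
  Supplier S3: 0.21 × 0.068 = 0.01428
P(contaminated) = 0.01344 + 0.0066 + 0.006 + 0.0936 + 0.02109 + 0.01428 = 0.15501 → 0.1550.

0.1550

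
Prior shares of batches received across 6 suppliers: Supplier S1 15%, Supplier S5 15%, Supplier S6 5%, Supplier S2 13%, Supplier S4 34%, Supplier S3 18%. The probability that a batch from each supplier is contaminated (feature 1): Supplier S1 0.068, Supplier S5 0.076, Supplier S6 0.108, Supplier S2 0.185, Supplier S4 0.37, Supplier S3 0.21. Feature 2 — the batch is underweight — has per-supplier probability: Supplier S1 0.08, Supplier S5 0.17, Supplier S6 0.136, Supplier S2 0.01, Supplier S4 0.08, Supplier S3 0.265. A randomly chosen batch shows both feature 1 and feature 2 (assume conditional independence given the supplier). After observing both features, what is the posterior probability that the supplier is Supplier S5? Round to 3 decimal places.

Compute prior × likelihood for every hypothesis:
  Supplier S1: 0.15 × 0.068 × 0.08 = 0.000816
  Supplier S5: 0.15 × 0.076 × 0.17 = 0.001938
  Supplier S6: 0.05 × 0.108 × 0.136 = 0.0007344
  Supplier S2: 0.13 × 0.185 × 0.01 = 0.0002405
  Supplier S4: 0.34 × 0.37 × 0.08 = 0.010064
  Supplier S3: 0.18 × 0.21 × 0.265 = 0.010017
Total = 0.0238099.
P(Supplier S5 | evidence) = 0.001938 / 0.0238099 ≈ 0.081.

0.081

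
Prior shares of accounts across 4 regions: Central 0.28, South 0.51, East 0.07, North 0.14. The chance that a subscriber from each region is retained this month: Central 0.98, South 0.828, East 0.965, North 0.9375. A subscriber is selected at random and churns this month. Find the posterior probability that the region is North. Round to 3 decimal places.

Taking complements, P(churn | each) = Central 0.02, South 0.172, East 0.035, North 0.0625.
Prior × likelihood for each hypothesis:
  Central: 0.28 × 0.02 = 0.0056
  South: 0.51 × 0.172 = 0.08772
  East: 0.07 × 0.035 = 0.00245
  North: 0.14 × 0.0625 = 0.00875
Sum = 0.10452.
P(North | evidence) = 0.00875 / 0.10452 ≈ 0.084.

0.084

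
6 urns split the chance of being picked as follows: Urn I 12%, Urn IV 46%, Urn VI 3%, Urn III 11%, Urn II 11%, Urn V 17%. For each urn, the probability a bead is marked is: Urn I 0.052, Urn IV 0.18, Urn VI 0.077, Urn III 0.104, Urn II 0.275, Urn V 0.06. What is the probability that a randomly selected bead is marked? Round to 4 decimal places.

By Bayes' rule, posterior ∝ prior × likelihood:
  Urn I: 0.12 × 0.052 = 0.00624
  Urn IV: 0.46 × 0.18 = 0.0828
  Urn VI: 0.03 × 0.077 = 0.00231
  Urn III: 0.11 × 0.104 = 0.01144
  Urn II: 0.11 × 0.275 = 0.03025
  Urn V: 0.17 × 0.06 = 0.0102
P(marked) = 0.00624 + 0.0828 + 0.00231 + 0.01144 + 0.03025 + 0.0102 = 0.14324 → 0.1432.

0.1432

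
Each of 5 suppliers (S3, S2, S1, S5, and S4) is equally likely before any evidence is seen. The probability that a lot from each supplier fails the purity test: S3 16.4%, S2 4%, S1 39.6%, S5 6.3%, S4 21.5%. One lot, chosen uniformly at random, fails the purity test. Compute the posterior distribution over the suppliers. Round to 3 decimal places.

S3 0.187, S2 0.046, S1 0.451, S5 0.072, S4 0.245

With a uniform prior (1/5 each), posterior ∝ likelihood:
  S3: 0.164
  S2: 0.04
  S1: 0.396
  S5: 0.063
  S4: 0.215
Total = 0.878.
P(S3 | off-spec) = 0.164/0.878 ≈ 0.187
P(S2 | off-spec) = 0.04/0.878 ≈ 0.046
P(S1 | off-spec) = 0.396/0.878 ≈ 0.451
P(S5 | off-spec) = 0.063/0.878 ≈ 0.072
P(S4 | off-spec) = 0.215/0.878 ≈ 0.245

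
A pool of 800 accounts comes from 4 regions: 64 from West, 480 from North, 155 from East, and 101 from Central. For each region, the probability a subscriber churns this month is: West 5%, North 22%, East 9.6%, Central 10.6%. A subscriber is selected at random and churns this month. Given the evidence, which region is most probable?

North

Compute prior × likelihood for every hypothesis:
  West: 0.08 × 0.05 = 0.004
  North: 0.6 × 0.22 = 0.132
  East: 0.19375 × 0.096 = 0.0186
  Central: 0.12625 × 0.106 = 0.0133825
Total = 0.1679825.
Largest term belongs to North, so North is most probable.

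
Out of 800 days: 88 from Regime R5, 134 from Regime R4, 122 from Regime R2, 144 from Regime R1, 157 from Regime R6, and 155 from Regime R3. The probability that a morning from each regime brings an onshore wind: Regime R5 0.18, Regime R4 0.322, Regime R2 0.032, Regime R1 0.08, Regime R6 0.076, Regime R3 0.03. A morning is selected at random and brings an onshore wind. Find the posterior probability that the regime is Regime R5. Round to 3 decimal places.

0.174

Compute prior × likelihood for every hypothesis:
  Regime R5: 0.11 × 0.18 = 0.0198
  Regime R4: 0.1675 × 0.322 = 0.053935
  Regime R2: 0.1525 × 0.032 = 0.00488
  Regime R1: 0.18 × 0.08 = 0.0144
  Regime R6: 0.19625 × 0.076 = 0.014915
  Regime R3: 0.19375 × 0.03 = 0.0058125
Total = 0.1137425.
P(Regime R5 | evidence) = 0.0198 / 0.1137425 ≈ 0.174.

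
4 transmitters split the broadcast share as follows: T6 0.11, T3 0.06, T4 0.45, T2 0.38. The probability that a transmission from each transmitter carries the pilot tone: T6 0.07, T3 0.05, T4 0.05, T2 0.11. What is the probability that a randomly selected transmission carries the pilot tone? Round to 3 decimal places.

0.075

Compute prior × likelihood for every hypothesis:
  T6: 0.11 × 0.07 = 0.0077
  T3: 0.06 × 0.05 = 0.003
  T4: 0.45 × 0.05 = 0.0225
  T2: 0.38 × 0.11 = 0.0418
P(pilot) = 0.0077 + 0.003 + 0.0225 + 0.0418 = 0.075 → 0.075.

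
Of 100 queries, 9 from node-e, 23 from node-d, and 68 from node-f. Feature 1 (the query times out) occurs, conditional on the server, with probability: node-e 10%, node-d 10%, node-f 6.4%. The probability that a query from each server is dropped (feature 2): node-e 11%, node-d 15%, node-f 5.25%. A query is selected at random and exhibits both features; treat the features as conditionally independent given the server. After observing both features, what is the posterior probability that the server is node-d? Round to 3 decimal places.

By Bayes' rule, posterior ∝ prior × likelihood:
  node-e: 0.09 × 0.1 × 0.11 = 0.00099
  node-d: 0.23 × 0.1 × 0.15 = 0.00345
  node-f: 0.68 × 0.064 × 0.0525 = 0.0022848
Total = 0.0067248.
P(node-d | evidence) = 0.00345 / 0.0067248 ≈ 0.513.

0.513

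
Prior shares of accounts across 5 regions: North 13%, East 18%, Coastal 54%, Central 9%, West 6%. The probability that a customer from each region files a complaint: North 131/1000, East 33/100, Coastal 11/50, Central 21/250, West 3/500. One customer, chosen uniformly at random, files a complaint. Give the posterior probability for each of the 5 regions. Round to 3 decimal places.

North 0.084, East 0.292, Coastal 0.585, Central 0.037, West 0.002

Unnormalized posteriors (prior × likelihood):
  North: 0.13 × 0.131 = 0.01703
  East: 0.18 × 0.33 = 0.0594
  Coastal: 0.54 × 0.22 = 0.1188
  Central: 0.09 × 0.084 = 0.00756
  West: 0.06 × 0.006 = 0.00036
Normalizing constant = 0.20315.
P(North | complaint) = 0.01703/0.20315 ≈ 0.084
P(East | complaint) = 0.0594/0.20315 ≈ 0.292
P(Coastal | complaint) = 0.1188/0.20315 ≈ 0.585
P(Central | complaint) = 0.00756/0.20315 ≈ 0.037
P(West | complaint) = 0.00036/0.20315 ≈ 0.002
(Check: 0.084+0.292+0.585+0.037+0.002 = 1.000.)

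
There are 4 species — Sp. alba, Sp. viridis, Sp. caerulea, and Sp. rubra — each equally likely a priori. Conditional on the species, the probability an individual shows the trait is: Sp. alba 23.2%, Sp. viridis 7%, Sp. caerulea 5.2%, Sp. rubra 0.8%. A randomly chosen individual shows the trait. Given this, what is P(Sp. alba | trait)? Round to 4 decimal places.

Since the prior is uniform, the posterior is proportional to the likelihood:
  Sp. alba: 0.232
  Sp. viridis: 0.07
  Sp. caerulea: 0.052
  Sp. rubra: 0.008
Sum = 0.362.
P(Sp. alba | evidence) = 0.232 / 0.362 ≈ 0.6409.

0.6409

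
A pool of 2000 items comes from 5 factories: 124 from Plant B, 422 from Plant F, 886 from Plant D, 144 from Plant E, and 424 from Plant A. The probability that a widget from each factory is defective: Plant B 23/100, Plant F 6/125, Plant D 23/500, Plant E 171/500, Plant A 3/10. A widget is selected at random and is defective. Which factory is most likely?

By Bayes' rule, posterior ∝ prior × likelihood:
  Plant B: 0.062 × 0.23 = 0.01426
  Plant F: 0.211 × 0.048 = 0.010128
  Plant D: 0.443 × 0.046 = 0.020378
  Plant E: 0.072 × 0.342 = 0.024624
  Plant A: 0.212 × 0.3 = 0.0636
Sum = 0.13299.
Largest term belongs to Plant A, so Plant A is most probable.

Plant A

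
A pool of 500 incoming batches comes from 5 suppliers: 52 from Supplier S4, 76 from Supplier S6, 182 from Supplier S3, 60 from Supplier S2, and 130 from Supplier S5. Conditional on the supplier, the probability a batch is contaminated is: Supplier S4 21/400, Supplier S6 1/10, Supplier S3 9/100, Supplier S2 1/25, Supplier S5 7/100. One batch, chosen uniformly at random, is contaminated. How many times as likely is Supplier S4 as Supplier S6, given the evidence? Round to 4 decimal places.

Prior × likelihood for each hypothesis:
  Supplier S4: 0.104 × 0.0525 = 0.00546
  Supplier S6: 0.152 × 0.1 = 0.0152
  Supplier S3: 0.364 × 0.09 = 0.03276
  Supplier S2: 0.12 × 0.04 = 0.0048
  Supplier S5: 0.26 × 0.07 = 0.0182
Normalizing constant = 0.07642.
The ratio is 0.00546 / 0.0152 (the normalizer cancels) = 0.3592.

0.3592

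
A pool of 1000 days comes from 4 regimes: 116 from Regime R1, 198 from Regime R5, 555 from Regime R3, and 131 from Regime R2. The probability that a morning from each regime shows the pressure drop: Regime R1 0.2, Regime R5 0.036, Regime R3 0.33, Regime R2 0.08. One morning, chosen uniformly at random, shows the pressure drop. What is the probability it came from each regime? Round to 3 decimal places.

Regime R1 0.104, Regime R5 0.032, Regime R3 0.818, Regime R2 0.047

By Bayes' rule, posterior ∝ prior × likelihood:
  Regime R1: 0.116 × 0.2 = 0.0232
  Regime R5: 0.198 × 0.036 = 0.007128
  Regime R3: 0.555 × 0.33 = 0.18315
  Regime R2: 0.131 × 0.08 = 0.01048
Sum = 0.223958.
P(Regime R1 | drop) = 0.0232/0.223958 ≈ 0.104
P(Regime R5 | drop) = 0.007128/0.223958 ≈ 0.032
P(Regime R3 | drop) = 0.18315/0.223958 ≈ 0.818
P(Regime R2 | drop) = 0.01048/0.223958 ≈ 0.047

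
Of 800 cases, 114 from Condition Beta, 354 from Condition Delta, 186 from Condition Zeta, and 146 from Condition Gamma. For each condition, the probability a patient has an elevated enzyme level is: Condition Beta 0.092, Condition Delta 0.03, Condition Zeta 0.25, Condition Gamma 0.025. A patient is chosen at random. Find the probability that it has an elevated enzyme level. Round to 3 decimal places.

Unnormalized posteriors (prior × likelihood):
  Condition Beta: 0.1425 × 0.092 = 0.01311
  Condition Delta: 0.4425 × 0.03 = 0.013275
  Condition Zeta: 0.2325 × 0.25 = 0.058125
  Condition Gamma: 0.1825 × 0.025 = 0.0045625
P(elevated) = 0.01311 + 0.013275 + 0.058125 + 0.0045625 = 0.0890725 → 0.089.

0.089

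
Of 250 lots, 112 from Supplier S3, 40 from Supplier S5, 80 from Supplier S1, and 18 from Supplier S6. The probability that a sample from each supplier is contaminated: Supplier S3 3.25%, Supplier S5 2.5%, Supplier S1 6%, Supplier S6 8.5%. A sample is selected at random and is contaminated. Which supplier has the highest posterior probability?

Compute prior × likelihood for every hypothesis:
  Supplier S3: 0.448 × 0.0325 = 0.01456
  Supplier S5: 0.16 × 0.025 = 0.004
  Supplier S1: 0.32 × 0.06 = 0.0192
  Supplier S6: 0.072 × 0.085 = 0.00612
Total = 0.04388.
Largest term belongs to Supplier S1, so Supplier S1 is most probable.

Supplier S1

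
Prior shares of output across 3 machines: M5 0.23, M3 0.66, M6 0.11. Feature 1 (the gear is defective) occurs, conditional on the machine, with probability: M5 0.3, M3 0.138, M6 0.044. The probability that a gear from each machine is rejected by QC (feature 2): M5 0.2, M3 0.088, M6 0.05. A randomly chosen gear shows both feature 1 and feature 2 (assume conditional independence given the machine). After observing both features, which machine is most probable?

M5

Compute prior × likelihood for every hypothesis:
  M5: 0.23 × 0.3 × 0.2 = 0.0138
  M3: 0.66 × 0.138 × 0.088 = 0.00801504
  M6: 0.11 × 0.044 × 0.05 = 0.000242
Sum = 0.02205704.
Largest term belongs to M5, so M5 is most probable.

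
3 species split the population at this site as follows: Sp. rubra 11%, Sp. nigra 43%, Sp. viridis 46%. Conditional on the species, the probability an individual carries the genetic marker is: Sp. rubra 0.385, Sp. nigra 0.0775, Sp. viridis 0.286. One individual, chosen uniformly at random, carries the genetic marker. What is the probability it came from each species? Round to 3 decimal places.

Sp. rubra 0.204, Sp. nigra 0.161, Sp. viridis 0.635

Prior × likelihood for each hypothesis:
  Sp. rubra: 0.11 × 0.385 = 0.04235
  Sp. nigra: 0.43 × 0.0775 = 0.033325
  Sp. viridis: 0.46 × 0.286 = 0.13156
Normalizing constant = 0.207235.
P(Sp. rubra | marker) = 0.04235/0.207235 ≈ 0.204
P(Sp. nigra | marker) = 0.033325/0.207235 ≈ 0.161
P(Sp. viridis | marker) = 0.13156/0.207235 ≈ 0.635
(Check: 0.204+0.161+0.635 = 1.000.)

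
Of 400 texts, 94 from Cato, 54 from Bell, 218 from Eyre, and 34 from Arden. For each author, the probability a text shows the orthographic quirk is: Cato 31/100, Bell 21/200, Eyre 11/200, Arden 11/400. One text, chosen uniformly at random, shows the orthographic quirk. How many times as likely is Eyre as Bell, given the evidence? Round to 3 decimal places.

2.115

Unnormalized posteriors (prior × likelihood):
  Cato: 0.235 × 0.31 = 0.07285
  Bell: 0.135 × 0.105 = 0.014175
  Eyre: 0.545 × 0.055 = 0.029975
  Arden: 0.085 × 0.0275 = 0.0023375
Total = 0.1193375.
The ratio is 0.029975 / 0.014175 (the normalizer cancels) = 2.115.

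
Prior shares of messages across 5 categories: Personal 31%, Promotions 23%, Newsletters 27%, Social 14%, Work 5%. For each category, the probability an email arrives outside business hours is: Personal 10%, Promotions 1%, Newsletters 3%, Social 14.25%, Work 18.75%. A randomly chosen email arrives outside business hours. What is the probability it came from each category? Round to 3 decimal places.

Unnormalized posteriors (prior × likelihood):
  Personal: 0.31 × 0.1 = 0.031
  Promotions: 0.23 × 0.01 = 0.0023
  Newsletters: 0.27 × 0.03 = 0.0081
  Social: 0.14 × 0.1425 = 0.01995
  Work: 0.05 × 0.1875 = 0.009375
Total = 0.070725.
P(Personal | off-hours) = 0.031/0.070725 ≈ 0.438
P(Promotions | off-hours) = 0.0023/0.070725 ≈ 0.033
P(Newsletters | off-hours) = 0.0081/0.070725 ≈ 0.115
P(Social | off-hours) = 0.01995/0.070725 ≈ 0.282
P(Work | off-hours) = 0.009375/0.070725 ≈ 0.133

Personal 0.438, Promotions 0.033, Newsletters 0.115, Social 0.282, Work 0.133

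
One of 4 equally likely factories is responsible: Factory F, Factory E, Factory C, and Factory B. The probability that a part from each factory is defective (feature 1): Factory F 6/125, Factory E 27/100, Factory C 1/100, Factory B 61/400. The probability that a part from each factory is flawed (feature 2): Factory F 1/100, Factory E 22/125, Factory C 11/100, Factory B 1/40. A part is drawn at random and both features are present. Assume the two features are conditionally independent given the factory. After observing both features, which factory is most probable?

Factory E

Since the prior is uniform, the posterior is proportional to the likelihood:
  Factory F: 0.048 × 0.01 = 0.00048
  Factory E: 0.27 × 0.176 = 0.04752
  Factory C: 0.01 × 0.11 = 0.0011
  Factory B: 0.1525 × 0.025 = 0.0038125
Normalizing constant = 0.0529125.
Largest term belongs to Factory E, so Factory E is most probable.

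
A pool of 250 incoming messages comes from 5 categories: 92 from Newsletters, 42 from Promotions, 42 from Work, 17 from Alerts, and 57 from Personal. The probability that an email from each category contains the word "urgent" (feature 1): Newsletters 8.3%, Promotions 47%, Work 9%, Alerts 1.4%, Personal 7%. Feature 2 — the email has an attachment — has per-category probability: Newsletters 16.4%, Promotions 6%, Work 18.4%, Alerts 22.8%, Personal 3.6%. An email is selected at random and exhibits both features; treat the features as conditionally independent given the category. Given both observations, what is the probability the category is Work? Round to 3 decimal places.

Prior × likelihood for each hypothesis:
  Newsletters: 0.368 × 0.083 × 0.164 = 0.005009216
  Promotions: 0.168 × 0.47 × 0.06 = 0.0047376
  Work: 0.168 × 0.09 × 0.184 = 0.00278208
  Alerts: 0.068 × 0.014 × 0.228 = 0.000217056
  Personal: 0.228 × 0.07 × 0.036 = 0.00057456
Sum = 0.013320512.
P(Work | evidence) = 0.00278208 / 0.013320512 ≈ 0.209.

0.209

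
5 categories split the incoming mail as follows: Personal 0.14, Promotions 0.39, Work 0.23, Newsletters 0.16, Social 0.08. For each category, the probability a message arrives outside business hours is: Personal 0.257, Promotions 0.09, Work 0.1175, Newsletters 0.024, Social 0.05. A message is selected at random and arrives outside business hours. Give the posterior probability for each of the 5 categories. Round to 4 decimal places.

Personal 0.3396, Promotions 0.3313, Work 0.2551, Newsletters 0.0362, Social 0.0378

Compute prior × likelihood for every hypothesis:
  Personal: 0.14 × 0.257 = 0.03598
  Promotions: 0.39 × 0.09 = 0.0351
  Work: 0.23 × 0.1175 = 0.027025
  Newsletters: 0.16 × 0.024 = 0.00384
  Social: 0.08 × 0.05 = 0.004
Total = 0.105945.
P(Personal | off-hours) = 0.03598/0.105945 ≈ 0.3396
P(Promotions | off-hours) = 0.0351/0.105945 ≈ 0.3313
P(Work | off-hours) = 0.027025/0.105945 ≈ 0.2551
P(Newsletters | off-hours) = 0.00384/0.105945 ≈ 0.0362
P(Social | off-hours) = 0.004/0.105945 ≈ 0.0378
(Check: 0.3396+0.3313+0.2551+0.0362+0.0378 = 1.0000.)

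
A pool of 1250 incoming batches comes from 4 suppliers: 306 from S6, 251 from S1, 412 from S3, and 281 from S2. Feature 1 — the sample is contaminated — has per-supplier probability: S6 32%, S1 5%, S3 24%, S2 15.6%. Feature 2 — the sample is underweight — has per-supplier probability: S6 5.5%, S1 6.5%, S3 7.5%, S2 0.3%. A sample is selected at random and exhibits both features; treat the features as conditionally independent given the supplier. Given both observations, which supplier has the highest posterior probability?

By Bayes' rule, posterior ∝ prior × likelihood:
  S6: 0.2448 × 0.32 × 0.055 = 0.00430848
  S1: 0.2008 × 0.05 × 0.065 = 0.0006526
  S3: 0.3296 × 0.24 × 0.075 = 0.0059328
  S2: 0.2248 × 0.156 × 0.003 = 0.0001052064
Total = 0.0109990864.
Largest term belongs to S3, so S3 is most probable.

S3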